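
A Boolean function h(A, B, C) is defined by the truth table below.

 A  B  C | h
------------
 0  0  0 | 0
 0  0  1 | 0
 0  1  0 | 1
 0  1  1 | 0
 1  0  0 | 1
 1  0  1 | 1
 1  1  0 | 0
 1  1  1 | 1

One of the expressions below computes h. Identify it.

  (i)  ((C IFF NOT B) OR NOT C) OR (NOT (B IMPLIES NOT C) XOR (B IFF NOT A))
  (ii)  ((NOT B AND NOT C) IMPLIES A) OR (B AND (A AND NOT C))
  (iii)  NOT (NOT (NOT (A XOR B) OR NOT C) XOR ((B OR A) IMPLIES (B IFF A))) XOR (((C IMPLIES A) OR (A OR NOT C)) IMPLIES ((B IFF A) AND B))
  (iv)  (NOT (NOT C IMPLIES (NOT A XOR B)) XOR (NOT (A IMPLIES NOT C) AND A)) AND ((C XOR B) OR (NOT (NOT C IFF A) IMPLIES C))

(i): at (0,0,0) it gives 1, but h = 0 — eliminated.
(ii): at (0,0,1) it gives 1, but h = 0 — eliminated.
(iii): at (0,0,1) it gives 1, but h = 0 — eliminated.
That leaves (iv). Evaluating it on every row reproduces the table of h exactly.

iv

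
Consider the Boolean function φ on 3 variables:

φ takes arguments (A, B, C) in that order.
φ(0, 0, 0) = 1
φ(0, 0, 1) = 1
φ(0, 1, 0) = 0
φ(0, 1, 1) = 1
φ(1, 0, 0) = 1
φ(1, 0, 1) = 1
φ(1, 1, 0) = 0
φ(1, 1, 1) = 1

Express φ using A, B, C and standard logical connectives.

There are just 2 zero rows: (0,1,0), (1,1,0). Their minterms are ¬A·B·¬C, A·B·¬C; the OR of those covers precisely the 0-outputs, and negating it yields φ.

φ(A, B, C) = (((A' · B) · C') + ((A · B) · C'))'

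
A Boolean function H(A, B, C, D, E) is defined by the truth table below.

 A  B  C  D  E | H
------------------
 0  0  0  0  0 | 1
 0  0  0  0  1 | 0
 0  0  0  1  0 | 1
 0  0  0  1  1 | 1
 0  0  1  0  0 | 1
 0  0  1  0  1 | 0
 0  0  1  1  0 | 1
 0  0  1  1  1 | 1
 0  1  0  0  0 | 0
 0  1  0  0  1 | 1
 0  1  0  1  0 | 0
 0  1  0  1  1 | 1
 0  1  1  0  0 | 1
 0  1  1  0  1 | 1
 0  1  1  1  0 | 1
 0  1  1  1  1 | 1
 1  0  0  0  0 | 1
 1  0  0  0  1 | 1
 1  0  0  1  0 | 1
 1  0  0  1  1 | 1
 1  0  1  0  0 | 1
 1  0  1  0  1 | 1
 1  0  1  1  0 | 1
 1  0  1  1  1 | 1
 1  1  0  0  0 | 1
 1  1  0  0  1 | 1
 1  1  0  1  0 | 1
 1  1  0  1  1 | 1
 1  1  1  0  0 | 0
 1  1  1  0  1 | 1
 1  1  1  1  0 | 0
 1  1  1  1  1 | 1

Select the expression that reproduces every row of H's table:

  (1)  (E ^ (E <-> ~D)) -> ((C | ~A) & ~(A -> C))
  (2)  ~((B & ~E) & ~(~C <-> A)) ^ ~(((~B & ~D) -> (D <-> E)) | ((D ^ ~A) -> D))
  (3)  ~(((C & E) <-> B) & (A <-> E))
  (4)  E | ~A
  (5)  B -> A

2

(1) disagrees with H on (0,0,0,0,1) (formula → 1, table → 0); rule it out.
(3) disagrees with H on (0,0,0,0,0) (formula → 0, table → 1); rule it out.
(4) disagrees with H on (0,0,0,0,1) (formula → 1, table → 0); rule it out.
(5) disagrees with H on (0,0,0,0,1) (formula → 1, table → 0); rule it out.
Only (2) survives; checking it on all 32 rows confirms it matches H.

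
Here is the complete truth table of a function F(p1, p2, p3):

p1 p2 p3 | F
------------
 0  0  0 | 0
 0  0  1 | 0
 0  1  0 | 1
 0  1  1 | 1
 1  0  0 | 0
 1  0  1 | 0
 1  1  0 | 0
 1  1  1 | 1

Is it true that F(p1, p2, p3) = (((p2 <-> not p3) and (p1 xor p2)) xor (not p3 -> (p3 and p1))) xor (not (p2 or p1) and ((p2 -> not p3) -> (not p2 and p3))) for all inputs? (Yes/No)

Yes

Test each input against both F and the formula:
  p1=0, p2=0, p3=0: formula gives 0, F = 0 ✓
  p1=0, p2=0, p3=1: formula gives 0, F = 0 ✓
  p1=0, p2=1, p3=0: formula gives 1, F = 1 ✓
  p1=0, p2=1, p3=1: formula gives 1, F = 1 ✓
  p1=1, p2=0, p3=0: formula gives 0, F = 0 ✓
  … (the remaining 3 rows also agree.)
All 8 rows match — the expression computes F exactly.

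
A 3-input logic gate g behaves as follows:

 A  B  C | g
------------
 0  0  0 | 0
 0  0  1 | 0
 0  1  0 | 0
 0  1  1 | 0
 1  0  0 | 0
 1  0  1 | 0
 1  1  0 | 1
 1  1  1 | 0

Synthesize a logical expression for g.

g is 1 on exactly one input, (1,1,0), whose minterm is A·B·¬C. So g is just that conjunction.

g(A, B, C) = (A · B) · C'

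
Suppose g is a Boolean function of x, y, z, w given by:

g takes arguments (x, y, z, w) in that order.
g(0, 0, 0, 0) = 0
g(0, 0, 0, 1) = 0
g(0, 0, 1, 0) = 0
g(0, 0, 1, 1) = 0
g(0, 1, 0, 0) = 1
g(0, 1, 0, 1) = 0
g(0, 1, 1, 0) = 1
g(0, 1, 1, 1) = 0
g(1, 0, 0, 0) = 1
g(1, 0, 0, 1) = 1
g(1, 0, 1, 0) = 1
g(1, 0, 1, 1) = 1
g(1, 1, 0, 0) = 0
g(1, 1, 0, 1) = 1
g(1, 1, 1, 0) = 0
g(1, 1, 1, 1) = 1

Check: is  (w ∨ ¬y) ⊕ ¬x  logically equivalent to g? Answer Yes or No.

Test each input against both g and the formula:
  x=0, y=0, z=0, w=0: formula gives 0, g = 0 ✓
  x=0, y=0, z=0, w=1: formula gives 0, g = 0 ✓
  x=0, y=0, z=1, w=0: formula gives 0, g = 0 ✓
  x=0, y=0, z=1, w=1: formula gives 0, g = 0 ✓
  …and likewise for the remaining 12 rows.
Every row agrees, so the formula is equivalent.

Yes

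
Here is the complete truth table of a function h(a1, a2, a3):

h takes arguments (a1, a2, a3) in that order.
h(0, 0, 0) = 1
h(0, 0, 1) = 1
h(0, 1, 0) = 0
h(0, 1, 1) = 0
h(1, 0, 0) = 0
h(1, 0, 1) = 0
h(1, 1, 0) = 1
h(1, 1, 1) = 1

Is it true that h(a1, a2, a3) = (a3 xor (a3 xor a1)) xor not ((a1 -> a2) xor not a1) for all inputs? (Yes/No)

Evaluate (a3 xor (a3 xor a1)) xor not ((a1 -> a2) xor not a1) on each row and compare to h:
  a1=0, a2=0, a3=0: formula gives 1, h = 1 ✓
  a1=0, a2=0, a3=1: formula gives 1, h = 1 ✓
  a1=0, a2=1, a3=0: formula gives 1, but h = 0 ✗
Row (0,1,0) is a counterexample, so the formula is not equivalent to h.

No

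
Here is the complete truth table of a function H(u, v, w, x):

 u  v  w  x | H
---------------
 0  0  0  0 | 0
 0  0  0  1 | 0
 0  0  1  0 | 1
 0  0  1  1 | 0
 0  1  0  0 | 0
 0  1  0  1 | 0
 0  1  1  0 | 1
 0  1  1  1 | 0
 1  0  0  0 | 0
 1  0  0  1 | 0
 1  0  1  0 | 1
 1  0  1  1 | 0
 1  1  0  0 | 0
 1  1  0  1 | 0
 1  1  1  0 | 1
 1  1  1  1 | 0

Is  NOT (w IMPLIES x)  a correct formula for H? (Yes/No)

Test each input against both H and the formula:
  u=0, v=0, w=0, x=0: formula gives 0, H = 0 ✓
  u=0, v=0, w=0, x=1: formula gives 0, H = 0 ✓
  u=0, v=0, w=1, x=0: formula gives 1, H = 1 ✓
  u=0, v=0, w=1, x=1: formula gives 0, H = 0 ✓
  … (the remaining 12 rows also agree.)
Every row agrees, so the formula is equivalent.

Yes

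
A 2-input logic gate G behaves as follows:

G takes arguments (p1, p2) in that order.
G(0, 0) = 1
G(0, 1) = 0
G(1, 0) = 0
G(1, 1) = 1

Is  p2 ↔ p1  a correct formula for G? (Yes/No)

Test each input against both G and the formula:
  p1=0, p2=0: formula gives 1, G = 1 ✓
  p1=0, p2=1: formula gives 0, G = 0 ✓
  p1=1, p2=0: formula gives 0, G = 0 ✓
  p1=1, p2=1: formula gives 1, G = 1 ✓
Every row agrees, so the formula is equivalent.

Yes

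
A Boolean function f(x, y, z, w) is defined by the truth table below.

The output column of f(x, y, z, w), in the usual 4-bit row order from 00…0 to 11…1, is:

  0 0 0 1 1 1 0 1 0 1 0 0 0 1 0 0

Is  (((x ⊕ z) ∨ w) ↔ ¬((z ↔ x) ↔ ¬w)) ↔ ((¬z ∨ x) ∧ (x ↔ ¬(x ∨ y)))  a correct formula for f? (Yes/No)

Check the formula against f row by row:
  x=0, y=0, z=0, w=0: formula gives 0, f = 0 ✓
  x=0, y=0, z=0, w=1: formula gives 0, f = 0 ✓
  x=0, y=0, z=1, w=0: formula gives 0, f = 0 ✓
  x=0, y=0, z=1, w=1: formula gives 1, f = 1 ✓
  …and likewise for the remaining 12 rows.
All 16 rows match — the expression computes f exactly.

Yes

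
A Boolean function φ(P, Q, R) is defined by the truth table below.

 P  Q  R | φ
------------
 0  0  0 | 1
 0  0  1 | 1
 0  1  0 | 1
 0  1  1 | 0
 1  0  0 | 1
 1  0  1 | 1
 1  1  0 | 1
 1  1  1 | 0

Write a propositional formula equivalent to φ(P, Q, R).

φ(P, Q, R) = (((P' · Q) · R) + ((P · Q) · R))'

The 0-rows are (0,1,1), (1,1,1). Take each as a conjunction (¬P·Q·R, P·Q·R), form their disjunction, and complement — that gives a formula that is 1 everywhere φ is.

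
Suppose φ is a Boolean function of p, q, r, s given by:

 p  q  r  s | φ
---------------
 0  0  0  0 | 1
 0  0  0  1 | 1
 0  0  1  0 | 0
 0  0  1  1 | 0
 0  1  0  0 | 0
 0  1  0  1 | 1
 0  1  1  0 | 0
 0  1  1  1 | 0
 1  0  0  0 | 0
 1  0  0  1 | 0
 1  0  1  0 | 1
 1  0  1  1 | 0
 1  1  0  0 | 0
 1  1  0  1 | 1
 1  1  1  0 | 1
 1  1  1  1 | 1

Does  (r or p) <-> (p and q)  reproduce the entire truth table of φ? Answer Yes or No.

Evaluate (r or p) <-> (p and q) on each row and compare to φ:
  p=0, q=0, r=0, s=0: formula gives 1, φ = 1 ✓
  p=0, q=0, r=0, s=1: formula gives 1, φ = 1 ✓
  p=0, q=0, r=1, s=0: formula gives 0, φ = 0 ✓
  p=0, q=0, r=1, s=1: formula gives 0, φ = 0 ✓
  p=0, q=1, r=0, s=0: formula gives 1, but φ = 0 ✗
A single disagreement suffices: at (0,1,0,0) they differ, so the formula does not compute φ.

No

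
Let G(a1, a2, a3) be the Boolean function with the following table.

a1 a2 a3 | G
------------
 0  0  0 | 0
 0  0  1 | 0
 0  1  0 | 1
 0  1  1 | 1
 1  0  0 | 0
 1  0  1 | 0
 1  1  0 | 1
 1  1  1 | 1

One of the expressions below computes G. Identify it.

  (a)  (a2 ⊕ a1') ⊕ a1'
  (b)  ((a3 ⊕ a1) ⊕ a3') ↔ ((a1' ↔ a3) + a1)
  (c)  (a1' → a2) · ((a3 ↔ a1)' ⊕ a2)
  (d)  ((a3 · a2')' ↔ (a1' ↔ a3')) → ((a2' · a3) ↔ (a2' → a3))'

a

(b): at (0,0,1) it gives 1, but G = 0 — eliminated.
(c): at (0,1,1) it gives 0, but G = 1 — eliminated.
(d): at (1,0,0) it gives 1, but G = 0 — eliminated.
(a) is the remaining candidate, and it agrees with G on all 8 inputs.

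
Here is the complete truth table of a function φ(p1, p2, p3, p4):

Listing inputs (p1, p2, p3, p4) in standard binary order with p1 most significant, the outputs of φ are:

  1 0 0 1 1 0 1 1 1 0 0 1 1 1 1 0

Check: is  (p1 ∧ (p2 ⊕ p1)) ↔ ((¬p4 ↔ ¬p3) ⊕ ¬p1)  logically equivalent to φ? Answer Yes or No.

No

Check the formula against φ row by row:
  p1=0, p2=0, p3=0, p4=0: formula gives 1, φ = 1 ✓
  p1=0, p2=0, p3=0, p4=1: formula gives 0, φ = 0 ✓
  p1=0, p2=0, p3=1, p4=0: formula gives 0, φ = 0 ✓
  p1=0, p2=0, p3=1, p4=1: formula gives 1, φ = 1 ✓
  …
  p1=0, p2=1, p3=1, p4=0: formula gives 0, but φ = 1 ✗
Row (0,1,1,0) is a counterexample, so the formula is not equivalent to φ.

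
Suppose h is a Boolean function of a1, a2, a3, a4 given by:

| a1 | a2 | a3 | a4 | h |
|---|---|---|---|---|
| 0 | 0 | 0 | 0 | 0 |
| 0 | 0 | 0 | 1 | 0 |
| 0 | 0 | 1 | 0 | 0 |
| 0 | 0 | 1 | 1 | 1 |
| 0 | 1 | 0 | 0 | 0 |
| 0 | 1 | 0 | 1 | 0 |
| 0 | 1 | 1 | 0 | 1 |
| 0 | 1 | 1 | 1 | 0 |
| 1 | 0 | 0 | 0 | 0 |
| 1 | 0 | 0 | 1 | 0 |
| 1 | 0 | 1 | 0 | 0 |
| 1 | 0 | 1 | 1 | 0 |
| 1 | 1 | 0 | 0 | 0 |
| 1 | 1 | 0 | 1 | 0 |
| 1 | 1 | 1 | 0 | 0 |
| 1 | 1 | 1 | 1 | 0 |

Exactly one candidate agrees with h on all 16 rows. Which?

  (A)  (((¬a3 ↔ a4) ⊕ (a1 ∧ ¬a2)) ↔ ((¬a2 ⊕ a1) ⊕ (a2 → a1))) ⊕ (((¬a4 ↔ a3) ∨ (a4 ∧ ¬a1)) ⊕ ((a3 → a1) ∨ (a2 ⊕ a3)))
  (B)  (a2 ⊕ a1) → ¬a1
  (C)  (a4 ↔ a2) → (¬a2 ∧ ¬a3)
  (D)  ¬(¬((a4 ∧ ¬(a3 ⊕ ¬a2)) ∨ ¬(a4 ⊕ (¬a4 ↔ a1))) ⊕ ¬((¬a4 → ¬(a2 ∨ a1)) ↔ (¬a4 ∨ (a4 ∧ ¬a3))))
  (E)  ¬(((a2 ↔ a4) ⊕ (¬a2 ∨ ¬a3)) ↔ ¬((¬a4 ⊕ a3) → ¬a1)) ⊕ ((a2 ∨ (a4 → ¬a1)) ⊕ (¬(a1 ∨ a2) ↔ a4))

A

(B) disagrees with h on (0,0,0,0) (formula → 1, table → 0); rule it out.
(C) disagrees with h on (0,0,0,0) (formula → 1, table → 0); rule it out.
(D) disagrees with h on (0,0,0,0) (formula → 1, table → 0); rule it out.
(E) disagrees with h on (0,0,0,0) (formula → 1, table → 0); rule it out.
(A) is the remaining candidate, and it agrees with h on all 16 inputs.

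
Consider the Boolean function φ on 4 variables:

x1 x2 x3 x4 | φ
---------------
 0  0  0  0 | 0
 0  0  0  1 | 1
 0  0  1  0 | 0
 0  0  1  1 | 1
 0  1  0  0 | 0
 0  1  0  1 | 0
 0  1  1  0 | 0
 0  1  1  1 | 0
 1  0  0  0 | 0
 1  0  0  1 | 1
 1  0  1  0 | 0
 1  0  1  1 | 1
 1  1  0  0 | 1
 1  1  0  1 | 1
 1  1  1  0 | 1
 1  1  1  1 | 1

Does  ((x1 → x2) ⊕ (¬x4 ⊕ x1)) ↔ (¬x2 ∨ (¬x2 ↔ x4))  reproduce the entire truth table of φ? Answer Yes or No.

Yes

Test each input against both φ and the formula:
  x1=0, x2=0, x3=0, x4=0: formula gives 0, φ = 0 ✓
  x1=0, x2=0, x3=0, x4=1: formula gives 1, φ = 1 ✓
  x1=0, x2=0, x3=1, x4=0: formula gives 0, φ = 0 ✓
  x1=0, x2=0, x3=1, x4=1: formula gives 1, φ = 1 ✓
  …and likewise for the remaining 12 rows.
All 16 rows match — the expression computes φ exactly.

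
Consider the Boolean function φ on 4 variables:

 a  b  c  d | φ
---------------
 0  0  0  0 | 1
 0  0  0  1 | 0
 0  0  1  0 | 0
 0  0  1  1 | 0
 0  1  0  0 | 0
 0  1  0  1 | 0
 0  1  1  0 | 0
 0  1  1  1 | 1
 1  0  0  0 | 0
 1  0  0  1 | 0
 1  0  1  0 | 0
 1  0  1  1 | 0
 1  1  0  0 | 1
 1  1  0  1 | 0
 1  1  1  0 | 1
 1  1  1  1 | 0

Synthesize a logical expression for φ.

φ(a, b, c, d) = (((((NOT a AND NOT b) AND NOT c) AND NOT d) OR (((NOT a AND b) AND c) AND d)) OR (((a AND b) AND NOT c) AND NOT d)) OR (((a AND b) AND c) AND NOT d)

The 1-rows are (0,0,0,0), (0,1,1,1), (1,1,0,0), (1,1,1,0). Each contributes one minterm — ¬a·¬b·¬c·¬d; ¬a·b·c·d; a·b·¬c·¬d; a·b·c·¬d — and their disjunction is a sum-of-products form of φ.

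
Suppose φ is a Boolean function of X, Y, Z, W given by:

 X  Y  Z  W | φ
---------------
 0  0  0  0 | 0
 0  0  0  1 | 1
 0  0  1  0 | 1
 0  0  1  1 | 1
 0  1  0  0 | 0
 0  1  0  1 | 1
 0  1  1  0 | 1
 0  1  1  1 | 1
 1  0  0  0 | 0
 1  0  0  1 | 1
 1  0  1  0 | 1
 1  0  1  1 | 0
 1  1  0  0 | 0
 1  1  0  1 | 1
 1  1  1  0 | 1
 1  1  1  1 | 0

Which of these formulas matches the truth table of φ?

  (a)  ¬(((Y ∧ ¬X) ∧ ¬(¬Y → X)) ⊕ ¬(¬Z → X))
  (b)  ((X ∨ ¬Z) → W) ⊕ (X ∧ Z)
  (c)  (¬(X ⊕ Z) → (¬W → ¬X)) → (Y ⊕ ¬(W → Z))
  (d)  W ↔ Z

(a) fails at (0,0,0,1): the formula yields 0, φ is 1.
(c) fails at (0,0,1,0): the formula yields 0, φ is 1.
(d) fails at (0,0,0,0): the formula yields 1, φ is 0.
That leaves (b). Evaluating it on every row reproduces the table of φ exactly.

b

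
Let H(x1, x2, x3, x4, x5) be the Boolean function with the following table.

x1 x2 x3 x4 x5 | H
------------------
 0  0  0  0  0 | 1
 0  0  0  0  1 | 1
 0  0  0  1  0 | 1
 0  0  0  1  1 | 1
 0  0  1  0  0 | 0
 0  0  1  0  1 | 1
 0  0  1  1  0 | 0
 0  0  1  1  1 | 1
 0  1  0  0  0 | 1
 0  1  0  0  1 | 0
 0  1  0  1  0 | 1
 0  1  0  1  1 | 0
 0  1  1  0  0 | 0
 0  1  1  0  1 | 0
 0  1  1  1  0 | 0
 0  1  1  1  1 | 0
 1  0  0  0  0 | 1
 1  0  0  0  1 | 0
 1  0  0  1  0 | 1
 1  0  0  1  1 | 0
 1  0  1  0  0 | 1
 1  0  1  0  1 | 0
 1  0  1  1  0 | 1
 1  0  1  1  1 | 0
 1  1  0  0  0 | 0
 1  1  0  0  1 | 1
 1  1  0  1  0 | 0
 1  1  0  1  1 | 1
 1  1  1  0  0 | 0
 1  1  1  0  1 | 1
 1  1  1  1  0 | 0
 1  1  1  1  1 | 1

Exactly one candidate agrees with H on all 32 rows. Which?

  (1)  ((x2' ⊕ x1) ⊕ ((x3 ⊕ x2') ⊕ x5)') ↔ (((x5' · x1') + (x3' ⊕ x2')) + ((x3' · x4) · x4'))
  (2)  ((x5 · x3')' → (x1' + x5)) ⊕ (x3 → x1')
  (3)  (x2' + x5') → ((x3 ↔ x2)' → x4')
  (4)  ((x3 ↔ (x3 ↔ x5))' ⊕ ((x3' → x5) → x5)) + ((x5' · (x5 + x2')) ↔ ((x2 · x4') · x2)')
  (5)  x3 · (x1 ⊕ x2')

(2): at (0,0,0,0,0) it gives 0, but H = 1 — eliminated.
(3): at (0,0,1,0,0) it gives 1, but H = 0 — eliminated.
(4): at (0,0,1,0,0) it gives 1, but H = 0 — eliminated.
(5): at (0,0,0,0,0) it gives 0, but H = 1 — eliminated.
(1) is the remaining candidate, and it agrees with H on all 32 inputs.

1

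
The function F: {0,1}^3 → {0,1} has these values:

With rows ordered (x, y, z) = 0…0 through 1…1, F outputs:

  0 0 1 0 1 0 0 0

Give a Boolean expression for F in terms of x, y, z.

F=1 on 2 inputs: (0,1,0), (1,0,0). Reading each as a conjunction of literals (¬x·y·¬z, x·¬y·¬z) and taking the OR gives the canonical DNF.

F(x, y, z) = ((x' · y) · z') + ((x · y') · z')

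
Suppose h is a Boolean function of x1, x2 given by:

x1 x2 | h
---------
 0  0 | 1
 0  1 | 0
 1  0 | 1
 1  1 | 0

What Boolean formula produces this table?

The output is the negation of x2.

h(x1, x2) = NOT x2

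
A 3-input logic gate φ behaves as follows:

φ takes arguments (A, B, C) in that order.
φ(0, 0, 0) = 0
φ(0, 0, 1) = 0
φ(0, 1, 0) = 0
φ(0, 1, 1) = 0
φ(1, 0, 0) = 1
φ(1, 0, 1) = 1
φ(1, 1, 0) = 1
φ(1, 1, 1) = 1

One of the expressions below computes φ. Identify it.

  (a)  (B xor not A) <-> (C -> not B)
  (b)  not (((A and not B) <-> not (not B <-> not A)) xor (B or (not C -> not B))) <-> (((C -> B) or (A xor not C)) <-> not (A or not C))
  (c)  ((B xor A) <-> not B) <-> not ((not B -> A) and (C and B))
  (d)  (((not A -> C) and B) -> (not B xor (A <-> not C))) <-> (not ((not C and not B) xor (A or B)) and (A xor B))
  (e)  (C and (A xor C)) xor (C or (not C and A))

(a) disagrees with φ on (0,0,0) (formula → 1, table → 0); rule it out.
(b) disagrees with φ on (0,1,0) (formula → 1, table → 0); rule it out.
(c) disagrees with φ on (0,1,1) (formula → 1, table → 0); rule it out.
(d) disagrees with φ on (1,0,1) (formula → 0, table → 1); rule it out.
Only (e) survives; checking it on all 8 rows confirms it matches φ.

e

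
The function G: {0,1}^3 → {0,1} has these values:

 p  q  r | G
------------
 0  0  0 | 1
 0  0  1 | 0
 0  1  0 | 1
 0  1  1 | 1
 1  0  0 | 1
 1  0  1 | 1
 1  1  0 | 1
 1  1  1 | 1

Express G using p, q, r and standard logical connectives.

Only row (0,0,1) gives 0. So G is 1 everywhere except there — the complement of the minterm ¬p·¬q·r.

G(p, q, r) = NOT ((NOT p AND NOT q) AND r)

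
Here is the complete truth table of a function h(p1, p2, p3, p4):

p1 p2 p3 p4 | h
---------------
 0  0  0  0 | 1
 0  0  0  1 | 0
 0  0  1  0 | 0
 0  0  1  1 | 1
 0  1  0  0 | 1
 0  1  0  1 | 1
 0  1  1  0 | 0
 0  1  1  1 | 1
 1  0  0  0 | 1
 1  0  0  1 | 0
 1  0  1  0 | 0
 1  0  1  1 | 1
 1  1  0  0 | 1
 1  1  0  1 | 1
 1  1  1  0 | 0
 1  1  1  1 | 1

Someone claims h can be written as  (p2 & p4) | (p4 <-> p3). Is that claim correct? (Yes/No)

Check the formula against h row by row:
  p1=0, p2=0, p3=0, p4=0: formula gives 1, h = 1 ✓
  p1=0, p2=0, p3=0, p4=1: formula gives 0, h = 0 ✓
  p1=0, p2=0, p3=1, p4=0: formula gives 0, h = 0 ✓
  p1=0, p2=0, p3=1, p4=1: formula gives 1, h = 1 ✓
  … (the remaining 12 rows also agree.)
Every row agrees, so the formula is equivalent.

Yes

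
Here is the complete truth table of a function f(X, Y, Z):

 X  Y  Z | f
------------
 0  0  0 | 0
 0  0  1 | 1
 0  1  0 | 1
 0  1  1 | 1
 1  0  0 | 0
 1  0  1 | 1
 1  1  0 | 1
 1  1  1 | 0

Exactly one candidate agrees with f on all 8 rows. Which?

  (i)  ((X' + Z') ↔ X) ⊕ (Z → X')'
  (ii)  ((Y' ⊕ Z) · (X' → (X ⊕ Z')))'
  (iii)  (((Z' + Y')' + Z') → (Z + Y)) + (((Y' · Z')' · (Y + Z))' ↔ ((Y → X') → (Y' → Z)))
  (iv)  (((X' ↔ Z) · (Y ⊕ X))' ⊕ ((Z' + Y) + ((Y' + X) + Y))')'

(i) fails at (0,0,1): the formula yields 0, f is 1.
(iii) fails at (1,1,1): the formula yields 1, f is 0.
(iv) fails at (0,0,1): the formula yields 0, f is 1.
Only (ii) survives; checking it on all 8 rows confirms it matches f.

ii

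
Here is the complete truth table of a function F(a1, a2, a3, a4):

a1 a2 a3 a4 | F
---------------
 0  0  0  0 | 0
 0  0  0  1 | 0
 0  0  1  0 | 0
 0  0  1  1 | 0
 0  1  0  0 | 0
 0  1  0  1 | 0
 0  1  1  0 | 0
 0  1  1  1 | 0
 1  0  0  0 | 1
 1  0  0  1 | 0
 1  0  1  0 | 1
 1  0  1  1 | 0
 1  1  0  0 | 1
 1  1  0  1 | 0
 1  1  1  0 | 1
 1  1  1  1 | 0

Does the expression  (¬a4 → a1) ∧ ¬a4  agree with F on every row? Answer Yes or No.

Yes

Check the formula against F row by row:
  a1=0, a2=0, a3=0, a4=0: formula gives 0, F = 0 ✓
  a1=0, a2=0, a3=0, a4=1: formula gives 0, F = 0 ✓
  a1=0, a2=0, a3=1, a4=0: formula gives 0, F = 0 ✓
  a1=0, a2=0, a3=1, a4=1: formula gives 0, F = 0 ✓
  …and likewise for the remaining 12 rows.
All 16 rows match — the expression computes F exactly.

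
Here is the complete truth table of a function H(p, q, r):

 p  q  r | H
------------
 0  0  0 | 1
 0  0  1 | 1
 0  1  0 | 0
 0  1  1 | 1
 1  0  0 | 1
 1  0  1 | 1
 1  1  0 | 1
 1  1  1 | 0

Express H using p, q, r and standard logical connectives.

H(p, q, r) = ¬(((¬p ∧ q) ∧ ¬r) ∨ ((p ∧ q) ∧ r))

H is 0 on only 2 rows — (0,1,0), (1,1,1). Writing each as a minterm (¬p·q·¬r, p·q·r) and OR-ing them characterizes exactly where H=0, so H is the negation of that disjunction.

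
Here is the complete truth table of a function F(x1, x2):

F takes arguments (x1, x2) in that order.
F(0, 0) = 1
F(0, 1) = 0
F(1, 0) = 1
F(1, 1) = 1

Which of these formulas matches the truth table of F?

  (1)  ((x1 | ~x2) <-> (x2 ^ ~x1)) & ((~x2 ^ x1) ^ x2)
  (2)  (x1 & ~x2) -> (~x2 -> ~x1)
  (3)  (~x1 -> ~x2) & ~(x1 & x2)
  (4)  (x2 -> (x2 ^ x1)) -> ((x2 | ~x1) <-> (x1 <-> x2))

(1) disagrees with F on (0,1) (formula → 1, table → 0); rule it out.
(2) disagrees with F on (0,1) (formula → 1, table → 0); rule it out.
(3) disagrees with F on (1,1) (formula → 0, table → 1); rule it out.
(4) is the remaining candidate, and it agrees with F on all 4 inputs.

4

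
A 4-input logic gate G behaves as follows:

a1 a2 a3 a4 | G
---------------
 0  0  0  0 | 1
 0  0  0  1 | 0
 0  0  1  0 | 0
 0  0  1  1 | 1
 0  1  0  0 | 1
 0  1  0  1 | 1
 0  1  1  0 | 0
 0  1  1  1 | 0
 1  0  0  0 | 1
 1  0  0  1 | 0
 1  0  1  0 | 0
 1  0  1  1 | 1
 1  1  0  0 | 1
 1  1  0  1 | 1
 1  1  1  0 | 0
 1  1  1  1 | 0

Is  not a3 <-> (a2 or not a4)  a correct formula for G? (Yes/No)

Yes

Check the formula against G row by row:
  a1=0, a2=0, a3=0, a4=0: formula gives 1, G = 1 ✓
  a1=0, a2=0, a3=0, a4=1: formula gives 0, G = 0 ✓
  a1=0, a2=0, a3=1, a4=0: formula gives 0, G = 0 ✓
  a1=0, a2=0, a3=1, a4=1: formula gives 1, G = 1 ✓
  … (the remaining 12 rows also agree.)
No disagreement on any input; they are logically equivalent.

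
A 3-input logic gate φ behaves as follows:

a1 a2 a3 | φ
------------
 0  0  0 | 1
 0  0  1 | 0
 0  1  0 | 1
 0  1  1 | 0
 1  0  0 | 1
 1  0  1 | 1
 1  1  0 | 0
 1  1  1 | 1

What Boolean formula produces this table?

φ(a1, a2, a3) = ~((((~a1 & ~a2) & a3) | ((~a1 & a2) & a3)) | ((a1 & a2) & ~a3))

φ is 0 on only 3 rows — (0,0,1), (0,1,1), (1,1,0). Writing each as a minterm (¬a1·¬a2·a3, ¬a1·a2·a3, a1·a2·¬a3) and OR-ing them characterizes exactly where φ=0, so φ is the negation of that disjunction.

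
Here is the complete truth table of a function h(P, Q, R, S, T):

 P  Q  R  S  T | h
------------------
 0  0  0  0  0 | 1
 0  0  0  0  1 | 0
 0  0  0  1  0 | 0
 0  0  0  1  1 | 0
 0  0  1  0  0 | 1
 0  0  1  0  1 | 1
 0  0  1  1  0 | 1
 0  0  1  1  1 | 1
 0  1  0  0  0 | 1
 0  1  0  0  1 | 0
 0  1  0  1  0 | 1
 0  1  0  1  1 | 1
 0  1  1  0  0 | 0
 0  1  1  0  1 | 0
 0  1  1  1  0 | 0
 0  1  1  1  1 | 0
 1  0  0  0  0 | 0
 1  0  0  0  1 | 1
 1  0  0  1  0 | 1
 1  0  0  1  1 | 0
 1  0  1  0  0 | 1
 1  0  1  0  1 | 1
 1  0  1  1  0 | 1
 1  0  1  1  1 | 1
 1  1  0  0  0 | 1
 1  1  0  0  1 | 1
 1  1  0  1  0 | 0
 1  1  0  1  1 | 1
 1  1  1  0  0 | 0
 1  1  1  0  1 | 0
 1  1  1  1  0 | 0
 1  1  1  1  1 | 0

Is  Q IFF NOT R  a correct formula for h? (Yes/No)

No

Test each input against both h and the formula:
  P=0, Q=0, R=0, S=0, T=0: formula gives 0, but h = 1 ✗
Row (0,0,0,0,0) is a counterexample, so the formula is not equivalent to h.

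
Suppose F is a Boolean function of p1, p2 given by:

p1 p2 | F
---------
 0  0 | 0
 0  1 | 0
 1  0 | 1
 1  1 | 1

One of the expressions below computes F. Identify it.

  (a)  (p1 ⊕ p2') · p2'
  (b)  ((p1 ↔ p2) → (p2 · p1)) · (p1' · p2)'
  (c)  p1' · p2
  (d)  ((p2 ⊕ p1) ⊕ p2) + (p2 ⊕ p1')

b

(a) fails at (0,0): the formula yields 1, F is 0.
(c) fails at (0,1): the formula yields 1, F is 0.
(d) fails at (0,0): the formula yields 1, F is 0.
Only (b) survives; checking it on all 4 rows confirms it matches F.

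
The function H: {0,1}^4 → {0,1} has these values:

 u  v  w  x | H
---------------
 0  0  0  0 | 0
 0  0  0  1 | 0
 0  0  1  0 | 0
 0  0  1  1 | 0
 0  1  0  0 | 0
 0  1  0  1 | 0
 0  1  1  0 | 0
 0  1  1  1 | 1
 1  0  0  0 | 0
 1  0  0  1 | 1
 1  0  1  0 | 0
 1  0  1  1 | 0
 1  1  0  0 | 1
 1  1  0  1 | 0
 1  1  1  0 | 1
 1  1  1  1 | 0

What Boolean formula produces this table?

Collect the rows where H=1 — (0,1,1,1), (1,0,0,1), (1,1,0,0), (1,1,1,0) — and write one minterm per row: ¬u·v·w·x, u·¬v·¬w·x, u·v·¬w·¬x, u·v·w·¬x. Their union (logical OR) reproduces the table exactly.

H(u, v, w, x) = (((((u' · v) · w) · x) + (((u · v') · w') · x)) + (((u · v) · w') · x')) + (((u · v) · w) · x')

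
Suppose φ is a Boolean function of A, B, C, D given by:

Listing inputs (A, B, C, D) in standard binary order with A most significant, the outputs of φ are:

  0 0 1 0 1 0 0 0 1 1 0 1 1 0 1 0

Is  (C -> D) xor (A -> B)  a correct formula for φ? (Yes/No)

Check the formula against φ row by row:
  A=0, B=0, C=0, D=0: formula gives 0, φ = 0 ✓
  A=0, B=0, C=0, D=1: formula gives 0, φ = 0 ✓
  A=0, B=0, C=1, D=0: formula gives 1, φ = 1 ✓
  A=0, B=0, C=1, D=1: formula gives 0, φ = 0 ✓
  A=0, B=1, C=0, D=0: formula gives 0, but φ = 1 ✗
A single disagreement suffices: at (0,1,0,0) they differ, so the formula does not compute φ.

No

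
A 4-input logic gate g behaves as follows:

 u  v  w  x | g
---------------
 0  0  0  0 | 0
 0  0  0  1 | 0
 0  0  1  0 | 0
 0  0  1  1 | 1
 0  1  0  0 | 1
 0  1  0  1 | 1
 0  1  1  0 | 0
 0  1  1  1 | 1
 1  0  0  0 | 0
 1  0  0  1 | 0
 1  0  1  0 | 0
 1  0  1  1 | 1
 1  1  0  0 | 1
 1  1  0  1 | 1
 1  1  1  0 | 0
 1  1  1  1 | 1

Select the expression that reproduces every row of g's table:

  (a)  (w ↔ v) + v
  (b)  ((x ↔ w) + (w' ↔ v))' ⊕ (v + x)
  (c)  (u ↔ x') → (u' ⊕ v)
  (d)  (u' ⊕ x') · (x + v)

(a) disagrees with g on (0,0,0,0) (formula → 1, table → 0); rule it out.
(c) disagrees with g on (0,0,0,0) (formula → 1, table → 0); rule it out.
(d) disagrees with g on (0,0,0,1) (formula → 1, table → 0); rule it out.
Only (b) survives; checking it on all 16 rows confirms it matches g.

b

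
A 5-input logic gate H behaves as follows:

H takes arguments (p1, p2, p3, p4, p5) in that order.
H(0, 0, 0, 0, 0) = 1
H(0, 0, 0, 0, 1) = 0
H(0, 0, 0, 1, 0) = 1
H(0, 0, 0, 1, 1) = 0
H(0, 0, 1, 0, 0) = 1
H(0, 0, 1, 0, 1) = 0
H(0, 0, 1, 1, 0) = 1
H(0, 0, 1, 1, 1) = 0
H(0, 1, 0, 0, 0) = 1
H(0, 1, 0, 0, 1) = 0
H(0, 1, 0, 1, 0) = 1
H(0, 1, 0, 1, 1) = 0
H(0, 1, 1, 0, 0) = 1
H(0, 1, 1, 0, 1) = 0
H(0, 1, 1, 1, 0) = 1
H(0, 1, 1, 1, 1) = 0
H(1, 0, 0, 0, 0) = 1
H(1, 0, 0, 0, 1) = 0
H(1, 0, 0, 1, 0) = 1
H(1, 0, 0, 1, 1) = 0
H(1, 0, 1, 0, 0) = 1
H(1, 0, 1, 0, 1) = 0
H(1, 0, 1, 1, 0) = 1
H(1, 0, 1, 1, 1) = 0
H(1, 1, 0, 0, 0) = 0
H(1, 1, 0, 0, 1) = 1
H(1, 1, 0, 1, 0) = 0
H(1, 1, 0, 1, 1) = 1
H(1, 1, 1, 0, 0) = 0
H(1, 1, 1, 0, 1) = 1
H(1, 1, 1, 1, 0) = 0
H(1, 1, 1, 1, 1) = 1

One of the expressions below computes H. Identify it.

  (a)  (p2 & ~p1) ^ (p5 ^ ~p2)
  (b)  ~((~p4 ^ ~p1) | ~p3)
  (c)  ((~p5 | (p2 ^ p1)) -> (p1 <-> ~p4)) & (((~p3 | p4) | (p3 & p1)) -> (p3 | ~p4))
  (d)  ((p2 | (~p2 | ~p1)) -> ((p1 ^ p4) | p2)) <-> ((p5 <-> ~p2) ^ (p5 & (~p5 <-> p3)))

a

(b): at (0,0,0,0,0) it gives 0, but H = 1 — eliminated.
(c): at (0,0,0,0,0) it gives 0, but H = 1 — eliminated.
(d): at (0,0,0,0,1) it gives 1, but H = 0 — eliminated.
Only (a) survives; checking it on all 32 rows confirms it matches H.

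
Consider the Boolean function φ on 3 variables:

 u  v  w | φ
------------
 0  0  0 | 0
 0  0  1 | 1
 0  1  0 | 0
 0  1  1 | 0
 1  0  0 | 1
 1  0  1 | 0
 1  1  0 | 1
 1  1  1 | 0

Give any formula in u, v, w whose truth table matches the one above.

φ(u, v, w) = (((not u and not v) and w) or ((u and not v) and not w)) or ((u and v) and not w)

The 1-rows are (0,0,1), (1,0,0), (1,1,0). Each contributes one minterm — ¬u·¬v·w; u·¬v·¬w; u·v·¬w — and their disjunction is a sum-of-products form of φ.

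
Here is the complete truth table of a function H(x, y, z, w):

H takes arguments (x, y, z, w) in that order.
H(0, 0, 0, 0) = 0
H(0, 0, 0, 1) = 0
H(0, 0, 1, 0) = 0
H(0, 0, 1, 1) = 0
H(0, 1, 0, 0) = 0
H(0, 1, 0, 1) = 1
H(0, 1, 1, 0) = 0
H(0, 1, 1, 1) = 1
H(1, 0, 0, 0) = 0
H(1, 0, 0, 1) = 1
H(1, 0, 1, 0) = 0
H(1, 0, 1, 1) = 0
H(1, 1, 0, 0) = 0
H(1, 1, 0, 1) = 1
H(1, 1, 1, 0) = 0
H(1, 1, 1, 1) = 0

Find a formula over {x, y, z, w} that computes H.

H=1 on 4 inputs: (0,1,0,1), (0,1,1,1), (1,0,0,1), (1,1,0,1). Reading each as a conjunction of literals (¬x·y·¬z·w, ¬x·y·z·w, x·¬y·¬z·w, x·y·¬z·w) and taking the OR gives the canonical DNF.

H(x, y, z, w) = (((((x' · y) · z') · w) + (((x' · y) · z) · w)) + (((x · y') · z') · w)) + (((x · y) · z') · w)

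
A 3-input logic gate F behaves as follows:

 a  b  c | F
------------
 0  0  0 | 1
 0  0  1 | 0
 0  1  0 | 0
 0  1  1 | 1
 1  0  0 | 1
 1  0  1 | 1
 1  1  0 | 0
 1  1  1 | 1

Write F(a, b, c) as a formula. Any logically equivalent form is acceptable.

F(a, b, c) = NOT ((((NOT a AND NOT b) AND c) OR ((NOT a AND b) AND NOT c)) OR ((a AND b) AND NOT c))

There are just 3 zero rows: (0,0,1), (0,1,0), (1,1,0). Their minterms are ¬a·¬b·c, ¬a·b·¬c, a·b·¬c; the OR of those covers precisely the 0-outputs, and negating it yields F.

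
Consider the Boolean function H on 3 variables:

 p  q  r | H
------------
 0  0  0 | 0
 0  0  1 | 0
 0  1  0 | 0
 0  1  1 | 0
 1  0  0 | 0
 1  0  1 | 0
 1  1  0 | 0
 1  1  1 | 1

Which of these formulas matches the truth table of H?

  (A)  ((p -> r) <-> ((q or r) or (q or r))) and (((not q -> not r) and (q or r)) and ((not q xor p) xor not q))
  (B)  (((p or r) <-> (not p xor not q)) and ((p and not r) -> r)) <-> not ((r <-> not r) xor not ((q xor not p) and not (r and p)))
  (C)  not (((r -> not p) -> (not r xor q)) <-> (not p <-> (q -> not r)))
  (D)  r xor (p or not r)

A

(B) fails at (0,0,0): the formula yields 1, H is 0.
(C) fails at (0,0,1): the formula yields 1, H is 0.
(D) fails at (0,0,0): the formula yields 1, H is 0.
(A) is the remaining candidate, and it agrees with H on all 8 inputs.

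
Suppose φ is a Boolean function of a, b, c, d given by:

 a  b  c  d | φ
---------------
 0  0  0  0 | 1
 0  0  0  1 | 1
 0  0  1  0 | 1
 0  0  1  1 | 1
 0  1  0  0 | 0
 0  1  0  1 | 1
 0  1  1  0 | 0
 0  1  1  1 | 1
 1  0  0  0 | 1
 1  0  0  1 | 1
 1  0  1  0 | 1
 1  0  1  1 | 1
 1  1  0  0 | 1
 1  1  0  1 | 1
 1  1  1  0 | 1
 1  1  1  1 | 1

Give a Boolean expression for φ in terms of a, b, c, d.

φ(a, b, c, d) = ¬((((¬a ∧ b) ∧ ¬c) ∧ ¬d) ∨ (((¬a ∧ b) ∧ c) ∧ ¬d))

The 0-rows are (0,1,0,0), (0,1,1,0). Take each as a conjunction (¬a·b·¬c·¬d, ¬a·b·c·¬d), form their disjunction, and complement — that gives a formula that is 1 everywhere φ is.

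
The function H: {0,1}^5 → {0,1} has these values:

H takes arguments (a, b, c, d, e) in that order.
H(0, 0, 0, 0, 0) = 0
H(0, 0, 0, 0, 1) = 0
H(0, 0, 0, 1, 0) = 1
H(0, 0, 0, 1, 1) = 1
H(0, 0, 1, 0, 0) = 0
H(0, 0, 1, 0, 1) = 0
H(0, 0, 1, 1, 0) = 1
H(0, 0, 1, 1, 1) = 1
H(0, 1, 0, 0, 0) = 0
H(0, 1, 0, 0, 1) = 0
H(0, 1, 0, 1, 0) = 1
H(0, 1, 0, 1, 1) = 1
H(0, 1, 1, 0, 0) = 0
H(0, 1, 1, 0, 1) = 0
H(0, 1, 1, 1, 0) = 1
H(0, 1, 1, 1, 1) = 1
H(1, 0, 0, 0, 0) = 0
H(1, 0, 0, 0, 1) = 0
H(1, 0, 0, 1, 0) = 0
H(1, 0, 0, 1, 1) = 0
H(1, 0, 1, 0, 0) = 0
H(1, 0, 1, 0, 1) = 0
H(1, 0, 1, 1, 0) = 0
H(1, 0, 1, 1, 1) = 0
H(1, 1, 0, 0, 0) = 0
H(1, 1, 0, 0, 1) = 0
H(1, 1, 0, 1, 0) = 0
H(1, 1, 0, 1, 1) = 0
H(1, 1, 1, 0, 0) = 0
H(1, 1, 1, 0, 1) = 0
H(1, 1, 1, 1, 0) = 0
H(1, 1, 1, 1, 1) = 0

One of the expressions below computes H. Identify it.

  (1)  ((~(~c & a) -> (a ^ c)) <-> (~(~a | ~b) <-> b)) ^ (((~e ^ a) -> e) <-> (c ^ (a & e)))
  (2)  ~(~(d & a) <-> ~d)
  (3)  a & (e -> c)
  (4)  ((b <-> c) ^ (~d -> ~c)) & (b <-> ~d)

(1) fails at (0,0,0,0,0): the formula yields 1, H is 0.
(3) fails at (0,0,0,1,0): the formula yields 0, H is 1.
(4) fails at (0,0,0,1,0): the formula yields 0, H is 1.
That leaves (2). Evaluating it on every row reproduces the table of H exactly.

2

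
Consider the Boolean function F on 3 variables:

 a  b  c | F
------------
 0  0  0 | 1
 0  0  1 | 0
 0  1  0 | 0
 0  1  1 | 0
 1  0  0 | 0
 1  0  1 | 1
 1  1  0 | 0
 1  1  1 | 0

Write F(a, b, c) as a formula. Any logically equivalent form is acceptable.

Collect the rows where F=1 — (0,0,0), (1,0,1) — and write one minterm per row: ¬a·¬b·¬c, a·¬b·c. Their union (logical OR) reproduces the table exactly.

F(a, b, c) = ((¬a ∧ ¬b) ∧ ¬c) ∨ ((a ∧ ¬b) ∧ c)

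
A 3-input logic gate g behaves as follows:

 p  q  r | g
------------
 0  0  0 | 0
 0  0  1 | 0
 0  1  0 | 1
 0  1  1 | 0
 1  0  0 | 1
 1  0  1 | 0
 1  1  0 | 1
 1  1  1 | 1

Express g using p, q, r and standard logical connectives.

g(p, q, r) = ((((not p and q) and not r) or ((p and not q) and not r)) or ((p and q) and not r)) or ((p and q) and r)

Collect the rows where g=1 — (0,1,0), (1,0,0), (1,1,0), (1,1,1) — and write one minterm per row: ¬p·q·¬r, p·¬q·¬r, p·q·¬r, p·q·r. Their union (logical OR) reproduces the table exactly.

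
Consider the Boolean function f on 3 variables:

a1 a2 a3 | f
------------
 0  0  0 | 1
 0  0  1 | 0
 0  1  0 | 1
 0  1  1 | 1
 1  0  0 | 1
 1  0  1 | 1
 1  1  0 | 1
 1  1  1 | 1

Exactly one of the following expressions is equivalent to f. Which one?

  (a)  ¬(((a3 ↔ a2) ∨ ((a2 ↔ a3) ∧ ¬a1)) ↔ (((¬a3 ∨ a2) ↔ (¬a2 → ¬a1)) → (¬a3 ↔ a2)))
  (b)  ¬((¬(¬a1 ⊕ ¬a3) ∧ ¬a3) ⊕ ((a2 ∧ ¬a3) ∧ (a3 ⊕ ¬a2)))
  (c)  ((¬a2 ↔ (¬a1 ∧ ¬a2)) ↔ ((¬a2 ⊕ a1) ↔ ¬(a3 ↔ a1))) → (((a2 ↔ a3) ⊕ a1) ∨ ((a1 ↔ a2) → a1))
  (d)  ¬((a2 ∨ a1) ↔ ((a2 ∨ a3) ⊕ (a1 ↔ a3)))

(a): at (0,0,1) it gives 1, but f = 0 — eliminated.
(b): at (0,0,0) it gives 0, but f = 1 — eliminated.
(d): at (0,0,1) it gives 1, but f = 0 — eliminated.
Only (c) survives; checking it on all 8 rows confirms it matches f.

c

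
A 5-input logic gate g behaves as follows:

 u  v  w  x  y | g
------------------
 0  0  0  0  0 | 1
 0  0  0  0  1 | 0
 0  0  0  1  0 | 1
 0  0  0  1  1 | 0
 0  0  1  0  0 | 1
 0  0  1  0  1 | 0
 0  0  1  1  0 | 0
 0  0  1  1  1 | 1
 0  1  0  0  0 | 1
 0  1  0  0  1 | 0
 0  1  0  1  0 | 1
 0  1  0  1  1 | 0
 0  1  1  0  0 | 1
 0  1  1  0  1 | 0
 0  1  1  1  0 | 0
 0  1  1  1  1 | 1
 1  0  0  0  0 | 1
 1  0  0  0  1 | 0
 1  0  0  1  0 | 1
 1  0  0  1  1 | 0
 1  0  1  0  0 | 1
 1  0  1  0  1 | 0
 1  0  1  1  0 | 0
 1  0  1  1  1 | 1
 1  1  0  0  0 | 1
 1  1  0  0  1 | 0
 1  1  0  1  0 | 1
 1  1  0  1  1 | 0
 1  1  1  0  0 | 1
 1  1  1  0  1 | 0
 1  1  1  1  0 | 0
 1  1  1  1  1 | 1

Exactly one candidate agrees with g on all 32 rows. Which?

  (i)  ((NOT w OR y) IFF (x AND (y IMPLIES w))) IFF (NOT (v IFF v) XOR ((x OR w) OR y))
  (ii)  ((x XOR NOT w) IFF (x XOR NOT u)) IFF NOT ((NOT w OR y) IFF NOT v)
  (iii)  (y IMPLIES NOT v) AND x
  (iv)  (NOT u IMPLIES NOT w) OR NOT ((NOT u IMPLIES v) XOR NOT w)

(ii) fails at (0,0,0,0,0): the formula yields 0, g is 1.
(iii) fails at (0,0,0,0,0): the formula yields 0, g is 1.
(iv) fails at (0,0,0,0,1): the formula yields 1, g is 0.
(i) is the remaining candidate, and it agrees with g on all 32 inputs.

i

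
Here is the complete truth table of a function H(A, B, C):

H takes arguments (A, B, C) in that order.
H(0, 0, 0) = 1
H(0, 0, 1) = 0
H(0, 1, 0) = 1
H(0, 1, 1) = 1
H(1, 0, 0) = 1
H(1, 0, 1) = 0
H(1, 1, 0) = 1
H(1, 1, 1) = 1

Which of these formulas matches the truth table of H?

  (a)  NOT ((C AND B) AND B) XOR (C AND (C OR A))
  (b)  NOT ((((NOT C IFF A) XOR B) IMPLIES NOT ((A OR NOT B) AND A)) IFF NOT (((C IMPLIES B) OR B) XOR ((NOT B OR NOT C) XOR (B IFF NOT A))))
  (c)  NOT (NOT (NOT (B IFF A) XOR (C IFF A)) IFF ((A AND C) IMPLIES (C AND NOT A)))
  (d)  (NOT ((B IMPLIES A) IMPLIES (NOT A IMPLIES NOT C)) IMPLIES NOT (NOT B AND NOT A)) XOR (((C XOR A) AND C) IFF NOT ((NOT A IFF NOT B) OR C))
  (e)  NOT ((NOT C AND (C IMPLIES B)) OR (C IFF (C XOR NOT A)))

a

(b) disagrees with H on (0,0,0) (formula → 0, table → 1); rule it out.
(c) disagrees with H on (0,1,0) (formula → 0, table → 1); rule it out.
(d) disagrees with H on (0,0,0) (formula → 0, table → 1); rule it out.
(e) disagrees with H on (0,0,0) (formula → 0, table → 1); rule it out.
That leaves (a). Evaluating it on every row reproduces the table of H exactly.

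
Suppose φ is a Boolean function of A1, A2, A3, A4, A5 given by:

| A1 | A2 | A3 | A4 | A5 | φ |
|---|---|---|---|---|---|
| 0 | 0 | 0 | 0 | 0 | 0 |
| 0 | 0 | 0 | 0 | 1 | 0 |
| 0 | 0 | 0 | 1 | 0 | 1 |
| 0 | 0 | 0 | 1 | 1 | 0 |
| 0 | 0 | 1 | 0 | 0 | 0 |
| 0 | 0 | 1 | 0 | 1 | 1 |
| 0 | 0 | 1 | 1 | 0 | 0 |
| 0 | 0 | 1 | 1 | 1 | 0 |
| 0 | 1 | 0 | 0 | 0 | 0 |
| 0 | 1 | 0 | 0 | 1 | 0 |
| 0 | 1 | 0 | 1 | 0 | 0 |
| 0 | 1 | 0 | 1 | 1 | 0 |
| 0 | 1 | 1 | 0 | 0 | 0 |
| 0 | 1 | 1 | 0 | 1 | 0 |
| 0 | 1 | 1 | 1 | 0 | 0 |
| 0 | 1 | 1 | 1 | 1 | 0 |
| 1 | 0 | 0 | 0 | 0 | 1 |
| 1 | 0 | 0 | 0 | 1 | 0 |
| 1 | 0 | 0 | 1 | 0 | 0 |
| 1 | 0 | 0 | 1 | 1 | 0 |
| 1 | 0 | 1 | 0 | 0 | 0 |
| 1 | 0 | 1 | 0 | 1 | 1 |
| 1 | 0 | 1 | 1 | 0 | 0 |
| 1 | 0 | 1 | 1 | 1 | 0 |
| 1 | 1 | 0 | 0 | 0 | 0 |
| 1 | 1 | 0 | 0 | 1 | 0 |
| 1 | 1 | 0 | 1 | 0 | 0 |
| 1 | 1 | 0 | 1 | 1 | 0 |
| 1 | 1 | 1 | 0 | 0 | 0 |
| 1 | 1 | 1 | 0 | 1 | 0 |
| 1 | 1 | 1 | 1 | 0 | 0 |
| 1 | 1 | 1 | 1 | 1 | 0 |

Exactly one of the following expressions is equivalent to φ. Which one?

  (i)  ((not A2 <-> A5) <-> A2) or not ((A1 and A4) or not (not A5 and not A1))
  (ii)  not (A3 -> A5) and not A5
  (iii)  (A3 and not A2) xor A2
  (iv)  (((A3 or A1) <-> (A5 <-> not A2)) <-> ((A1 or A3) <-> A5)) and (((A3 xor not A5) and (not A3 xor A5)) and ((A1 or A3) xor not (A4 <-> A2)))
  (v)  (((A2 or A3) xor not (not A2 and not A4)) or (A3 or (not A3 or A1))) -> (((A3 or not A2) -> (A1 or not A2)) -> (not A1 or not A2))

(i) fails at (0,0,0,0,0): the formula yields 1, φ is 0.
(ii) fails at (0,0,0,1,0): the formula yields 0, φ is 1.
(iii) fails at (0,0,0,1,0): the formula yields 0, φ is 1.
(v) fails at (0,0,0,0,0): the formula yields 1, φ is 0.
Only (iv) survives; checking it on all 32 rows confirms it matches φ.

iv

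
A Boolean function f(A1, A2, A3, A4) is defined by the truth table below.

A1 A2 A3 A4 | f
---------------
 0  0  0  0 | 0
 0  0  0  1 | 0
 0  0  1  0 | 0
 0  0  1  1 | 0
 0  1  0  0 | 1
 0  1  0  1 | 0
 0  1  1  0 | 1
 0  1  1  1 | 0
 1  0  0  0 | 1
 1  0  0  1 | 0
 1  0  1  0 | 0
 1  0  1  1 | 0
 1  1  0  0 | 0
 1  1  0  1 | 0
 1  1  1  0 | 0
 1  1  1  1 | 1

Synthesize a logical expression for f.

f(A1, A2, A3, A4) = (((((~A1 & A2) & ~A3) & ~A4) | (((~A1 & A2) & A3) & ~A4)) | (((A1 & ~A2) & ~A3) & ~A4)) | (((A1 & A2) & A3) & A4)

Collect the rows where f=1 — (0,1,0,0), (0,1,1,0), (1,0,0,0), (1,1,1,1) — and write one minterm per row: ¬A1·A2·¬A3·¬A4, ¬A1·A2·A3·¬A4, A1·¬A2·¬A3·¬A4, A1·A2·A3·A4. Their union (logical OR) reproduces the table exactly.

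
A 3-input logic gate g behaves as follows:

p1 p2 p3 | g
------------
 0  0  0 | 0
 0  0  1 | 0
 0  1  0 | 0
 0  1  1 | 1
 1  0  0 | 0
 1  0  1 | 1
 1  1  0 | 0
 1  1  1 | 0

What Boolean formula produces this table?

g(p1, p2, p3) = ((not p1 and p2) and p3) or ((p1 and not p2) and p3)

Collect the rows where g=1 — (0,1,1), (1,0,1) — and write one minterm per row: ¬p1·p2·p3, p1·¬p2·p3. Their union (logical OR) reproduces the table exactly.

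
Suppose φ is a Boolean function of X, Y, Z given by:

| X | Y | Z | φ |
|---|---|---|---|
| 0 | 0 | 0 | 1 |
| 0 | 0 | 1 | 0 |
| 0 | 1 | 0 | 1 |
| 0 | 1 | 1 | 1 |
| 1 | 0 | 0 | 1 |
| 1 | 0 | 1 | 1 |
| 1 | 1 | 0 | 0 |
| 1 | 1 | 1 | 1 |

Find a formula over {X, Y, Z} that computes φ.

There are just 2 zero rows: (0,0,1), (1,1,0). Their minterms are ¬X·¬Y·Z, X·Y·¬Z; the OR of those covers precisely the 0-outputs, and negating it yields φ.

φ(X, Y, Z) = NOT (((NOT X AND NOT Y) AND Z) OR ((X AND Y) AND NOT Z))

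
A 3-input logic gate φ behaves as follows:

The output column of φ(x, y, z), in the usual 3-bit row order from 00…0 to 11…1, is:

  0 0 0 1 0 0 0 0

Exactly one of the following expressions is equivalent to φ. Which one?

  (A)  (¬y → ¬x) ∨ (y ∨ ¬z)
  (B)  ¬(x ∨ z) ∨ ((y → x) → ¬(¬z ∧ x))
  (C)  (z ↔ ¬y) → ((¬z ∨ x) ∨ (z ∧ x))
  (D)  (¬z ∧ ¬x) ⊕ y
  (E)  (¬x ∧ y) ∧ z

(A) disagrees with φ on (0,0,0) (formula → 1, table → 0); rule it out.
(B) disagrees with φ on (0,0,0) (formula → 1, table → 0); rule it out.
(C) disagrees with φ on (0,0,0) (formula → 1, table → 0); rule it out.
(D) disagrees with φ on (0,0,0) (formula → 1, table → 0); rule it out.
(E) is the remaining candidate, and it agrees with φ on all 8 inputs.

E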